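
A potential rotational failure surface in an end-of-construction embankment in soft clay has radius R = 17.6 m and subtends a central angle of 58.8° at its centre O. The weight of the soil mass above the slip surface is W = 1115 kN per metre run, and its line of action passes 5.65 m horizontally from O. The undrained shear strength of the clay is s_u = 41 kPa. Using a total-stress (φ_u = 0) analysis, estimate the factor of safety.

FS = 2.07

Taking moments about the centre O, the resisting moment is provided by the undrained shear strength acting along the arc:
Arc length L_a = R·θ = 17.6·(58.8°·π/180) = 17.6·1.0263 = 18.06 m
M_R = s_u·L_a·R = 41·18.06·17.6 = 13033.6 kN·m/m
M_D = W·d = 1115·5.65 = 6299.8 kN·m/m
FS = M_R / M_D = 13033.6 / 6299.8 = 2.069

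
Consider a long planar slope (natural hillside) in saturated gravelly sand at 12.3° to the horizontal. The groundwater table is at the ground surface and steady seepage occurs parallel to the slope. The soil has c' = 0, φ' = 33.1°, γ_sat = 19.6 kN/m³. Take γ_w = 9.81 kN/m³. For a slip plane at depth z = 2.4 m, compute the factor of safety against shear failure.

FS = 1.49

With seepage parallel to the slope and the water table at the surface, the effective normal stress on the slip plane uses the buoyant unit weight γ' = γ_sat − γ_w while the driving shear stress uses γ_sat:
FS = [c' + γ' z cos²β tanφ'] / [γ_sat z sinβ cosβ]
(For c' = 0 this reduces to FS = (γ'/γ_sat)·tanφ'/tanβ.)
γ' = 19.6 − 9.81 = 9.79 kN/m³
Numerator = 0.0 + 9.79·2.4·cos²12.3°·tan33.1° = 0.0 + 9.79·2.4·0.9546·0.6519 = 14.622 kPa
Denominator = 19.6·2.4·sin12.3°·cos12.3° = 19.6·2.4·0.2130·0.9770 = 9.791 kPa
FS = 14.622 / 9.791 = 1.493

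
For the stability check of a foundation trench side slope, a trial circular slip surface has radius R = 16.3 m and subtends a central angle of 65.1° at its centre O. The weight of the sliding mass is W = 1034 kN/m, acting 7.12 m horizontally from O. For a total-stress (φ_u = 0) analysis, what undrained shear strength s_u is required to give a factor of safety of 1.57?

s_u = 38.3 kPa

FS = s_u·L_a·R / (W·d), so s_u = FS·W·d / (L_a·R).
Arc length L_a = R·θ = 16.3·(65.1°·π/180) = 16.3·1.1362 = 18.52 m
s_u = 1.57·1034·7.12 / (18.52·16.3) = 11558.5 / 301.88 = 38.29 kPa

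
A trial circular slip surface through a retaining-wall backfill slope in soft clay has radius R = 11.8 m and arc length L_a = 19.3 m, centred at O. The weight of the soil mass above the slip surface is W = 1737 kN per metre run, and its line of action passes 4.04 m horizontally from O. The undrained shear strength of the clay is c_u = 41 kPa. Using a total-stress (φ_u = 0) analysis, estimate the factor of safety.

Taking moments about the centre O, the resisting moment is provided by the undrained shear strength acting along the arc:
M_R = c_u·L_a·R = 41·19.30·11.8 = 9337.3 kN·m/m
M_D = W·d = 1737·4.04 = 7017.5 kN·m/m
FS = M_R / M_D = 9337.3 / 7017.5 = 1.331

FS = 1.33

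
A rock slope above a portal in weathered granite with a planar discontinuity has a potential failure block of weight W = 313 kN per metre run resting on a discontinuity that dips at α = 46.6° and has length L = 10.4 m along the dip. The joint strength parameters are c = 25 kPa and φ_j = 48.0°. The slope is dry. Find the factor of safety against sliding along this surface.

Resolving the block weight along and normal to the plane and applying the Mohr–Coulomb strength on the joint:
N' = W cosα = 313·cos46.6° = 215.1 kN/m
Driving force T = W sinα = 313·sin46.6° = 227.4 kN/m
Resisting force R = c·L + N'·tanφ_j = 25·10.4 + 215.1·tan48.0° = 260.0 + 238.8 = 498.8 kN/m
FS = R / T = 498.8 / 227.4 = 2.194

FS = 2.19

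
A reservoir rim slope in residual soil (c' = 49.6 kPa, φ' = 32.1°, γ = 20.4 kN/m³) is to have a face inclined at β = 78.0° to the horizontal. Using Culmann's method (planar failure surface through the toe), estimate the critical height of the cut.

Culmann's analysis gives the critical failure plane at α_cr = (β + φ')/2 = (78.0 + 32.1)/2 = 55.0°, and the critical height
H_c = (4c'/γ) · sinβ cosφ' / [1 − cos(β − φ')]
    = (4·49.6/20.4) · sin78.0°·cos32.1° / [1 − cos(45.9°)]
    = 9.725 · 0.9781·0.8471 / [1 − 0.6959]
    = 9.725 · 0.8286 / 0.3041
    = 26.50 m

H_c = 26.50 m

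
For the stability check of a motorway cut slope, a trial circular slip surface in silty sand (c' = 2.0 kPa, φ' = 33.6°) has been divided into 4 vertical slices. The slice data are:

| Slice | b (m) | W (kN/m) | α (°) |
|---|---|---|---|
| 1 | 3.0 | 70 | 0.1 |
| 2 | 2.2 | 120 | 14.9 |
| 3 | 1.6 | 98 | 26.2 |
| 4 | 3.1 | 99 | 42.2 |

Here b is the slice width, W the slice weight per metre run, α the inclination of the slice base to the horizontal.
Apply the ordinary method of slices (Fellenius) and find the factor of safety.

FS = 1.80

Ordinary method of slices: FS = Σ[c'·Δl_i + (W_i cosα_i)·tanφ'] / Σ W_i sinα_i, with Δl_i = b_i / cosα_i.
Slice 1: Δl = 3.0/cos0.1° = 3.000 m; N'_1 = 70·cos0.1° = 70.0; c'Δl = 6.00; W sinα = 0.1
Slice 2: Δl = 2.2/cos14.9° = 2.277 m; N'_2 = 120·cos14.9° = 116.0; c'Δl = 4.55; W sinα = 30.9
Slice 3: Δl = 1.6/cos26.2° = 1.783 m; N'_3 = 98·cos26.2° = 87.9; c'Δl = 3.57; W sinα = 43.3
Slice 4: Δl = 3.1/cos42.2° = 4.185 m; N'_4 = 99·cos42.2° = 73.3; c'Δl = 8.37; W sinα = 66.5
Σc'Δl = 22.5 kN/m; ΣN' = 347.2 kN/m; ΣW sinα = 140.7 kN/m
Resisting = 22.5 + 347.2·tan33.6° = 22.5 + 230.7 = 253.2 kN/m
FS = 253.2 / 140.7 = 1.799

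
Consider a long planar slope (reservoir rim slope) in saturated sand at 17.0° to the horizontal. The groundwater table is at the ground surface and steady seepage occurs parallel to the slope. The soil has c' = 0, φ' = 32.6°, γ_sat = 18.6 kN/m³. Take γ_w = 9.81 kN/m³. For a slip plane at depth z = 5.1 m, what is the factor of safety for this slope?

With seepage parallel to the slope and the water table at the surface, the effective normal stress on the slip plane uses the buoyant unit weight γ' = γ_sat − γ_w while the driving shear stress uses γ_sat:
FS = [c' + γ' z cos²β tanφ'] / [γ_sat z sinβ cosβ]
(For c' = 0 this reduces to FS = (γ'/γ_sat)·tanφ'/tanβ.)
γ' = 18.6 − 9.81 = 8.79 kN/m³
Numerator = 0.0 + 8.79·5.1·cos²17.0°·tan32.6° = 0.0 + 8.79·5.1·0.9145·0.6395 = 26.219 kPa
Denominator = 18.6·5.1·sin17.0°·cos17.0° = 18.6·5.1·0.2924·0.9563 = 26.523 kPa
FS = 26.219 / 26.523 = 0.989

FS = 0.99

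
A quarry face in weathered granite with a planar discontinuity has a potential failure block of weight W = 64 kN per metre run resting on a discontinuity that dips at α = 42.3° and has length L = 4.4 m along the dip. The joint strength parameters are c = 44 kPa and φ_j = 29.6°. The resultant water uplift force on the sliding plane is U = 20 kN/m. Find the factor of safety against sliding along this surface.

Resolving the block weight along and normal to the plane and applying the Mohr–Coulomb strength on the joint:
N' = W cosα − U = 64·cos42.3° − 20 = 27.3 kN/m
Driving force T = W sinα = 64·sin42.3° = 43.1 kN/m
Resisting force R = c·L + N'·tanφ_j = 44·4.4 + 27.3·tan29.6° = 193.6 + 15.5 = 209.1 kN/m
FS = R / T = 209.1 / 43.1 = 4.855

FS = 4.86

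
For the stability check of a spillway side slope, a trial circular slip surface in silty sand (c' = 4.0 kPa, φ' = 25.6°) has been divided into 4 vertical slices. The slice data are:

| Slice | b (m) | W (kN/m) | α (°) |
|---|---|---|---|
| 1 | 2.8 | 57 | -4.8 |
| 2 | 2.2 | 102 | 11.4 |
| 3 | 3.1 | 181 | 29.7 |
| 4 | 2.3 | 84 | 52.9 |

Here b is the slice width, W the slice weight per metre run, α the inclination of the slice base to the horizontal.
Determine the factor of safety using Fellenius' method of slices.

FS = 1.30

Ordinary method of slices: FS = Σ[c'·Δl_i + (W_i cosα_i)·tanφ'] / Σ W_i sinα_i, with Δl_i = b_i / cosα_i.
Slice 1: Δl = 2.8/cos(-4.8°) = 2.810 m; N'_1 = 57·cos(-4.8°) = 56.8; c'Δl = 11.24; W sinα = -4.8
Slice 2: Δl = 2.2/cos11.4° = 2.244 m; N'_2 = 102·cos11.4° = 100.0; c'Δl = 8.98; W sinα = 20.2
Slice 3: Δl = 3.1/cos29.7° = 3.569 m; N'_3 = 181·cos29.7° = 157.2; c'Δl = 14.28; W sinα = 89.7
Slice 4: Δl = 2.3/cos52.9° = 3.813 m; N'_4 = 84·cos52.9° = 50.7; c'Δl = 15.25; W sinα = 67.0
Σc'Δl = 49.7 kN/m; ΣN' = 364.7 kN/m; ΣW sinα = 172.1 kN/m
Resisting = 49.7 + 364.7·tan25.6° = 49.7 + 174.7 = 224.5 kN/m
FS = 224.5 / 172.1 = 1.305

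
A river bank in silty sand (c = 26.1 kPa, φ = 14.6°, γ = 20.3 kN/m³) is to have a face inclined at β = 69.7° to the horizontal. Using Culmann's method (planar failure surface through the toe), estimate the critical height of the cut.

H_c = 10.91 m

Culmann's analysis gives the critical failure plane at α_cr = (β + φ)/2 = (69.7 + 14.6)/2 = 42.1°, and the critical height
H_c = (4c/γ) · sinβ cosφ / [1 − cos(β − φ)]
    = (4·26.1/20.3) · sin69.7°·cos14.6° / [1 − cos(55.1°)]
    = 5.143 · 0.9379·0.9677 / [1 − 0.5721]
    = 5.143 · 0.9076 / 0.4279
    = 10.91 m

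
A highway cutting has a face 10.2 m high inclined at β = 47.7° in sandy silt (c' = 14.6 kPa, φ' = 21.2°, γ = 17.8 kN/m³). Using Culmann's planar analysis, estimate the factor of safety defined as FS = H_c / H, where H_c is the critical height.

H_c = (4c'/γ) · sinβ cosφ' / [1 − cos(β − φ')]
    = (4·14.6/17.8) · sin47.7°·cos21.2° / [1 − cos26.5°]
    = 3.281 · 0.6896 / 0.1051 = 21.53 m
FS = H_c / H = 21.53 / 10.2 = 2.111

FS = 2.11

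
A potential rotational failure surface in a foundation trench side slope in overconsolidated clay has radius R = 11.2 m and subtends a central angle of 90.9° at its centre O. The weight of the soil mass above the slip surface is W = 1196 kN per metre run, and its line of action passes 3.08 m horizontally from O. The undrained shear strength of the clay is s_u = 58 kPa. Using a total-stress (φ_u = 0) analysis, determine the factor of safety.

FS = 3.13

Taking moments about the centre O, the resisting moment is provided by the undrained shear strength acting along the arc:
Arc length L_a = R·θ = 11.2·(90.9°·π/180) = 11.2·1.5865 = 17.77 m
M_R = s_u·L_a·R = 58·17.77·11.2 = 11542.6 kN·m/m
M_D = W·d = 1196·3.08 = 3683.7 kN·m/m
FS = M_R / M_D = 11542.6 / 3683.7 = 3.133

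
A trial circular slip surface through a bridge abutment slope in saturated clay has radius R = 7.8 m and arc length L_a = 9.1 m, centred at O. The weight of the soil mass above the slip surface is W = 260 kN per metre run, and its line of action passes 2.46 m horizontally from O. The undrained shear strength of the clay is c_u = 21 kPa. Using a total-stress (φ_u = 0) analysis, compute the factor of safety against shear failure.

Taking moments about the centre O, the resisting moment is provided by the undrained shear strength acting along the arc:
M_R = c_u·L_a·R = 21·9.10·7.8 = 1490.6 kN·m/m
M_D = W·d = 260·2.46 = 639.6 kN·m/m
FS = M_R / M_D = 1490.6 / 639.6 = 2.330

FS = 2.33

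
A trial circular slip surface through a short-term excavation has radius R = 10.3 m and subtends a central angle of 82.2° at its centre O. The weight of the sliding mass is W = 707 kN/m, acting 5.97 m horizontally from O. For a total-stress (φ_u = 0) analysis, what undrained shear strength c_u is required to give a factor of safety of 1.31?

c_u = 36.3 kPa

FS = c_u·L_a·R / (W·d), so c_u = FS·W·d / (L_a·R).
Arc length L_a = R·θ = 10.3·(82.2°·π/180) = 10.3·1.4347 = 14.78 m
c_u = 1.31·707·5.97 / (14.78·10.3) = 5529.2 / 152.20 = 36.33 kPa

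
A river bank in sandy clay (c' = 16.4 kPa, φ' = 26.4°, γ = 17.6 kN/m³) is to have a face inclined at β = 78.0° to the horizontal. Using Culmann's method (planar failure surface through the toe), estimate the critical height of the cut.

H_c = 8.62 m

Culmann's analysis gives the critical failure plane at α_cr = (β + φ')/2 = (78.0 + 26.4)/2 = 52.2°, and the critical height
H_c = (4c'/γ) · sinβ cosφ' / [1 − cos(β − φ')]
    = (4·16.4/17.6) · sin78.0°·cos26.4° / [1 − cos(51.6°)]
    = 3.727 · 0.9781·0.8957 / [1 − 0.6211]
    = 3.727 · 0.8761 / 0.3789
    = 8.62 m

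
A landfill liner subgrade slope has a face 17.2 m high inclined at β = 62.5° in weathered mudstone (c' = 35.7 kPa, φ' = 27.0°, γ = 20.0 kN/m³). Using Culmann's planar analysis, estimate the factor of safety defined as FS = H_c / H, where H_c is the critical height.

FS = 1.76

H_c = (4c'/γ) · sinβ cosφ' / [1 − cos(β − φ')]
    = (4·35.7/20.0) · sin62.5°·cos27.0° / [1 − cos35.5°]
    = 7.140 · 0.7903 / 0.1859 = 30.36 m
FS = H_c / H = 30.36 / 17.2 = 1.765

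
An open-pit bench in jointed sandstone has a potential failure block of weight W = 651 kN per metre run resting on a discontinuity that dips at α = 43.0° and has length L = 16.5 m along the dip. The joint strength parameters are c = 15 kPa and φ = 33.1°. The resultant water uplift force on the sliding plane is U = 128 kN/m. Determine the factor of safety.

Resolving the block weight along and normal to the plane and applying the Mohr–Coulomb strength on the joint:
N' = W cosα − U = 651·cos43.0° − 128 = 348.1 kN/m
Driving force T = W sinα = 651·sin43.0° = 444.0 kN/m
Resisting force R = c·L + N'·tanφ = 15·16.5 + 348.1·tan33.1° = 247.5 + 226.9 = 474.4 kN/m
FS = R / T = 474.4 / 444.0 = 1.069

FS = 1.07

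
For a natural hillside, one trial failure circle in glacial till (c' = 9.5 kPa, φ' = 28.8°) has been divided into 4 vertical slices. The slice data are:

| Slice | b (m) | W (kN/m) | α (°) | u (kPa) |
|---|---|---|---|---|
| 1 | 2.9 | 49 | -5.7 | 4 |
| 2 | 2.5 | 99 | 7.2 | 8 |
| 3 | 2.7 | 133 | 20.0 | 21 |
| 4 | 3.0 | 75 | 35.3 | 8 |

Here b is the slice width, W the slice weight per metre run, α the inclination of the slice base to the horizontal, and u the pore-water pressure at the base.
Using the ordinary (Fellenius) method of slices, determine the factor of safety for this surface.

FS = 2.39

Ordinary method of slices: FS = Σ[c'·Δl_i + (W_i cosα_i − u_i·Δl_i)·tanφ'] / Σ W_i sinα_i, with Δl_i = b_i / cosα_i.
Slice 1: Δl = 2.9/cos(-5.7°) = 2.914 m; N'_1 = 49·cos(-5.7°) − 4·2.914 = 37.1; c'Δl = 27.69; W sinα = -4.9
Slice 2: Δl = 2.5/cos7.2° = 2.520 m; N'_2 = 99·cos7.2° − 8·2.520 = 78.1; c'Δl = 23.94; W sinα = 12.4
Slice 3: Δl = 2.7/cos20.0° = 2.873 m; N'_3 = 133·cos20.0° − 21·2.873 = 64.6; c'Δl = 27.30; W sinα = 45.5
Slice 4: Δl = 3.0/cos35.3° = 3.676 m; N'_4 = 75·cos35.3° − 8·3.676 = 31.8; c'Δl = 34.92; W sinα = 43.3
Σc'Δl = 113.8 kN/m; ΣN' = 211.6 kN/m; ΣW sinα = 96.4 kN/m
Resisting = 113.8 + 211.6·tan28.8° = 113.8 + 116.3 = 230.2 kN/m
FS = 230.2 / 96.4 = 2.388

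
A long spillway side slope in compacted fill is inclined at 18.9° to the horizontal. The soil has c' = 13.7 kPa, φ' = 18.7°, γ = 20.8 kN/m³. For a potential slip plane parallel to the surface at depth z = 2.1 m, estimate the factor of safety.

FS = 2.01

For an infinite slope with a slip plane parallel to the surface (no pore pressure): FS = [c' + γz cos²β tanφ'] / [γz sinβ cosβ].
γz = 20.8·2.1 = 43.68 kN/m²
Numerator = 13.7 + 43.68·cos²18.9°·tan18.7° = 13.7 + 43.68·0.8951·0.3385 = 26.934 kPa
Denominator = 43.68·sin18.9°·cos18.9° = 43.68·0.3239·0.9461 = 13.386 kPa
FS = 26.934 / 13.386 = 2.012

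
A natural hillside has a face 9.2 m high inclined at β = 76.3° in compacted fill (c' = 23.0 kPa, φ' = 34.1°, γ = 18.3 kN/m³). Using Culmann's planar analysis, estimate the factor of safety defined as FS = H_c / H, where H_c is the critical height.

H_c = (4c'/γ) · sinβ cosφ' / [1 − cos(β − φ')]
    = (4·23.0/18.3) · sin76.3°·cos34.1° / [1 − cos42.2°]
    = 5.027 · 0.8045 / 0.2592 = 15.60 m
FS = H_c / H = 15.60 / 9.2 = 1.696

FS = 1.70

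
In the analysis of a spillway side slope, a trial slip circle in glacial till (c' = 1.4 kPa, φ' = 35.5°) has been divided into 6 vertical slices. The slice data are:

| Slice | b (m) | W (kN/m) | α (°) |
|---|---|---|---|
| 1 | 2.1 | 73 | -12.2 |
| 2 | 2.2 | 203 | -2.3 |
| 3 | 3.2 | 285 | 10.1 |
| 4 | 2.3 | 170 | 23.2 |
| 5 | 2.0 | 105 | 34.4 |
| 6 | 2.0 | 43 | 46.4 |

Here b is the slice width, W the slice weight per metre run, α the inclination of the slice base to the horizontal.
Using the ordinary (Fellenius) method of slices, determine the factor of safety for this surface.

Ordinary method of slices: FS = Σ[c'·Δl_i + (W_i cosα_i)·tanφ'] / Σ W_i sinα_i, with Δl_i = b_i / cosα_i.
Slice 1: Δl = 2.1/cos(-12.2°) = 2.149 m; N'_1 = 73·cos(-12.2°) = 71.4; c'Δl = 3.01; W sinα = -15.4
Slice 2: Δl = 2.2/cos(-2.3°) = 2.202 m; N'_2 = 203·cos(-2.3°) = 202.8; c'Δl = 3.08; W sinα = -8.1
Slice 3: Δl = 3.2/cos10.1° = 3.250 m; N'_3 = 285·cos10.1° = 280.6; c'Δl = 4.55; W sinα = 50.0
Slice 4: Δl = 2.3/cos23.2° = 2.502 m; N'_4 = 170·cos23.2° = 156.3; c'Δl = 3.50; W sinα = 67.0
Slice 5: Δl = 2.0/cos34.4° = 2.424 m; N'_5 = 105·cos34.4° = 86.6; c'Δl = 3.39; W sinα = 59.3
Slice 6: Δl = 2.0/cos46.4° = 2.900 m; N'_6 = 43·cos46.4° = 29.7; c'Δl = 4.06; W sinα = 31.1
Σc'Δl = 21.6 kN/m; ΣN' = 827.3 kN/m; ΣW sinα = 183.8 kN/m
Resisting = 21.6 + 827.3·tan35.5° = 21.6 + 590.1 = 611.7 kN/m
FS = 611.7 / 183.8 = 3.327

FS = 3.33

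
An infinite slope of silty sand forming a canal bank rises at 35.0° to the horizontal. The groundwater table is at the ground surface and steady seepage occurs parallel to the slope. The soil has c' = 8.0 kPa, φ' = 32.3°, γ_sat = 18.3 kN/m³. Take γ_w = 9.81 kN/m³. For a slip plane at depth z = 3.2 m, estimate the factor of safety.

FS = 0.71

With seepage parallel to the slope and the water table at the surface, the effective normal stress on the slip plane uses the buoyant unit weight γ' = γ_sat − γ_w while the driving shear stress uses γ_sat:
FS = [c' + γ' z cos²β tanφ'] / [γ_sat z sinβ cosβ]
γ' = 18.3 − 9.81 = 8.49 kN/m³
Numerator = 8.0 + 8.49·3.2·cos²35.0°·tan32.3° = 8.0 + 8.49·3.2·0.6710·0.6322 = 19.525 kPa
Denominator = 18.3·3.2·sin35.0°·cos35.0° = 18.3·3.2·0.5736·0.8192 = 27.514 kPa
FS = 19.525 / 27.514 = 0.710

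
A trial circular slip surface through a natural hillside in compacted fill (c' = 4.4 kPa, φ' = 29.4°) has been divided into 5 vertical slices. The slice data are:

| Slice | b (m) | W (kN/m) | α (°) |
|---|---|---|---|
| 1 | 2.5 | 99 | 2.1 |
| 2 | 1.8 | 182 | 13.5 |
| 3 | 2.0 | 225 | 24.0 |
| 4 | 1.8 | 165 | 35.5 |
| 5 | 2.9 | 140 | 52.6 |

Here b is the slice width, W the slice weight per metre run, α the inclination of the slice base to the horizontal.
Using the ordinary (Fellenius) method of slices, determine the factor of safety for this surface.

Ordinary method of slices: FS = Σ[c'·Δl_i + (W_i cosα_i)·tanφ'] / Σ W_i sinα_i, with Δl_i = b_i / cosα_i.
Slice 1: Δl = 2.5/cos2.1° = 2.502 m; N'_1 = 99·cos2.1° = 98.9; c'Δl = 11.01; W sinα = 3.6
Slice 2: Δl = 1.8/cos13.5° = 1.851 m; N'_2 = 182·cos13.5° = 177.0; c'Δl = 8.15; W sinα = 42.5
Slice 3: Δl = 2.0/cos24.0° = 2.189 m; N'_3 = 225·cos24.0° = 205.5; c'Δl = 9.63; W sinα = 91.5
Slice 4: Δl = 1.8/cos35.5° = 2.211 m; N'_4 = 165·cos35.5° = 134.3; c'Δl = 9.73; W sinα = 95.8
Slice 5: Δl = 2.9/cos52.6° = 4.775 m; N'_5 = 140·cos52.6° = 85.0; c'Δl = 21.01; W sinα = 111.2
Σc'Δl = 59.5 kN/m; ΣN' = 700.8 kN/m; ΣW sinα = 344.7 kN/m
Resisting = 59.5 + 700.8·tan29.4° = 59.5 + 394.9 = 454.4 kN/m
FS = 454.4 / 344.7 = 1.318

FS = 1.32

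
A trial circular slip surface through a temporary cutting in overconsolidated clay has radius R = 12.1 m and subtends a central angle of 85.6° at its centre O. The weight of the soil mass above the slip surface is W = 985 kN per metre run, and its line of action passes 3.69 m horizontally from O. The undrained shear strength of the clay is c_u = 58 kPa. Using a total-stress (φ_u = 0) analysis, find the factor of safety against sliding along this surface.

FS = 3.49

Taking moments about the centre O, the resisting moment is provided by the undrained shear strength acting along the arc:
Arc length L_a = R·θ = 12.1·(85.6°·π/180) = 12.1·1.4940 = 18.08 m
M_R = c_u·L_a·R = 58·18.08·12.1 = 12686.7 kN·m/m
M_D = W·d = 985·3.69 = 3634.7 kN·m/m
FS = M_R / M_D = 12686.7 / 3634.7 = 3.490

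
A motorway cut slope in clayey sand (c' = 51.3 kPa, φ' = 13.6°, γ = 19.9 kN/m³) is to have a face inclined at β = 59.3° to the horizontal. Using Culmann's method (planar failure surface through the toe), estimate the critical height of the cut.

H_c = 28.58 m

Culmann's analysis gives the critical failure plane at α_cr = (β + φ')/2 = (59.3 + 13.6)/2 = 36.4°, and the critical height
H_c = (4c'/γ) · sinβ cosφ' / [1 − cos(β − φ')]
    = (4·51.3/19.9) · sin59.3°·cos13.6° / [1 − cos(45.7°)]
    = 10.312 · 0.8599·0.9720 / [1 − 0.6984]
    = 10.312 · 0.8357 / 0.3016
    = 28.58 m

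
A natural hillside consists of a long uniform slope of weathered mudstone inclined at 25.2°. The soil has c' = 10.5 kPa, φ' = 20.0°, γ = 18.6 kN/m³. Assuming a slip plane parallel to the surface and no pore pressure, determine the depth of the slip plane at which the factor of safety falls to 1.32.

z = 2.68 m

Setting FS = 1.32 in FS = [c' + γz cos²β tanφ'] / [γz sinβ cosβ] and solving for z:
z = c' / [γ cosβ (FS·sinβ − cosβ·tanφ')]
  = 10.5 / [18.6·cos25.2°·(1.32·sin25.2° − cos25.2°·tan20.0°)]
  = 10.5 / [18.6·0.9048·(1.32·0.4258 − 0.9048·0.3640)]
  = 10.5 / 3.9163 = 2.681 m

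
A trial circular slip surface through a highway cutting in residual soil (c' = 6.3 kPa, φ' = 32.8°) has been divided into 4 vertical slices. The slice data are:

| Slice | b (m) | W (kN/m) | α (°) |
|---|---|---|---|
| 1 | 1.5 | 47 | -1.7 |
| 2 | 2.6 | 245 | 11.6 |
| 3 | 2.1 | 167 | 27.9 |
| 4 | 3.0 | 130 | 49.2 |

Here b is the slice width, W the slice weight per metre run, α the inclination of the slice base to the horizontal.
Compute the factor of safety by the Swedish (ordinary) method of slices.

Ordinary method of slices: FS = Σ[c'·Δl_i + (W_i cosα_i)·tanφ'] / Σ W_i sinα_i, with Δl_i = b_i / cosα_i.
Slice 1: Δl = 1.5/cos(-1.7°) = 1.501 m; N'_1 = 47·cos(-1.7°) = 47.0; c'Δl = 9.45; W sinα = -1.4
Slice 2: Δl = 2.6/cos11.6° = 2.654 m; N'_2 = 245·cos11.6° = 240.0; c'Δl = 16.72; W sinα = 49.3
Slice 3: Δl = 2.1/cos27.9° = 2.376 m; N'_3 = 167·cos27.9° = 147.6; c'Δl = 14.97; W sinα = 78.1
Slice 4: Δl = 3.0/cos49.2° = 4.591 m; N'_4 = 130·cos49.2° = 84.9; c'Δl = 28.92; W sinα = 98.4
Σc'Δl = 70.1 kN/m; ΣN' = 519.5 kN/m; ΣW sinα = 224.4 kN/m
Resisting = 70.1 + 519.5·tan32.8° = 70.1 + 334.8 = 404.9 kN/m
FS = 404.9 / 224.4 = 1.804

FS = 1.80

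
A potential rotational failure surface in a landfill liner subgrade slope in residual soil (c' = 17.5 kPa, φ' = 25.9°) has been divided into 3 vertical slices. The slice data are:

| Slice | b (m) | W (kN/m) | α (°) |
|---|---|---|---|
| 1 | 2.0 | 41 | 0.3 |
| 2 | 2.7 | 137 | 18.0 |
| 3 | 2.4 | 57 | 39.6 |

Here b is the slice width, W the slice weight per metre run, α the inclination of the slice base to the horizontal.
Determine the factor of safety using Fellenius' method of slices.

FS = 3.09

Ordinary method of slices: FS = Σ[c'·Δl_i + (W_i cosα_i)·tanφ'] / Σ W_i sinα_i, with Δl_i = b_i / cosα_i.
Slice 1: Δl = 2.0/cos0.3° = 2.000 m; N'_1 = 41·cos0.3° = 41.0; c'Δl = 35.00; W sinα = 0.2
Slice 2: Δl = 2.7/cos18.0° = 2.839 m; N'_2 = 137·cos18.0° = 130.3; c'Δl = 49.68; W sinα = 42.3
Slice 3: Δl = 2.4/cos39.6° = 3.115 m; N'_3 = 57·cos39.6° = 43.9; c'Δl = 54.51; W sinα = 36.3
Σc'Δl = 139.2 kN/m; ΣN' = 215.2 kN/m; ΣW sinα = 78.9 kN/m
Resisting = 139.2 + 215.2·tan25.9° = 139.2 + 104.5 = 243.7 kN/m
FS = 243.7 / 78.9 = 3.089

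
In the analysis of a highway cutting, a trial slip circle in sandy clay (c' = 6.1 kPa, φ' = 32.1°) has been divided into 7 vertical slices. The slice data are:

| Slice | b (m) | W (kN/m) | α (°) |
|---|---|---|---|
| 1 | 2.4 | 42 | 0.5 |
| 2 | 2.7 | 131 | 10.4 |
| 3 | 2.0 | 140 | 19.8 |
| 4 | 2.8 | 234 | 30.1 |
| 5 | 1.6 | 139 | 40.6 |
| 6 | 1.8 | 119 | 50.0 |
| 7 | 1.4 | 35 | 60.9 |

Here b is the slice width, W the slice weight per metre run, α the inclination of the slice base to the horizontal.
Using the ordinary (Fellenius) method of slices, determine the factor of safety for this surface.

FS = 1.38

Ordinary method of slices: FS = Σ[c'·Δl_i + (W_i cosα_i)·tanφ'] / Σ W_i sinα_i, with Δl_i = b_i / cosα_i.
Slice 1: Δl = 2.4/cos0.5° = 2.400 m; N'_1 = 42·cos0.5° = 42.0; c'Δl = 14.64; W sinα = 0.4
Slice 2: Δl = 2.7/cos10.4° = 2.745 m; N'_2 = 131·cos10.4° = 128.8; c'Δl = 16.75; W sinα = 23.6
Slice 3: Δl = 2.0/cos19.8° = 2.126 m; N'_3 = 140·cos19.8° = 131.7; c'Δl = 12.97; W sinα = 47.4
Slice 4: Δl = 2.8/cos30.1° = 3.236 m; N'_4 = 234·cos30.1° = 202.4; c'Δl = 19.74; W sinα = 117.4
Slice 5: Δl = 1.6/cos40.6° = 2.107 m; N'_5 = 139·cos40.6° = 105.5; c'Δl = 12.85; W sinα = 90.5
Slice 6: Δl = 1.8/cos50.0° = 2.800 m; N'_6 = 119·cos50.0° = 76.5; c'Δl = 17.08; W sinα = 91.2
Slice 7: Δl = 1.4/cos60.9° = 2.879 m; N'_7 = 35·cos60.9° = 17.0; c'Δl = 17.56; W sinα = 30.6
Σc'Δl = 111.6 kN/m; ΣN' = 704.1 kN/m; ΣW sinα = 401.0 kN/m
Resisting = 111.6 + 704.1·tan32.1° = 111.6 + 441.7 = 553.3 kN/m
FS = 553.3 / 401.0 = 1.380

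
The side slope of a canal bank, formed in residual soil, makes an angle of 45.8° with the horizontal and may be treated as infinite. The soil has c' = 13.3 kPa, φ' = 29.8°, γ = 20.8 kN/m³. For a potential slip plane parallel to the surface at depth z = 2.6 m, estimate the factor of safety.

FS = 1.05

For an infinite slope with a slip plane parallel to the surface (no pore pressure): FS = [c' + γz cos²β tanφ'] / [γz sinβ cosβ].
γz = 20.8·2.6 = 54.08 kN/m²
Numerator = 13.3 + 54.08·cos²45.8°·tan29.8° = 13.3 + 54.08·0.4860·0.5727 = 28.354 kPa
Denominator = 54.08·sin45.8°·cos45.8° = 54.08·0.7169·0.6972 = 27.029 kPa
FS = 28.354 / 27.029 = 1.049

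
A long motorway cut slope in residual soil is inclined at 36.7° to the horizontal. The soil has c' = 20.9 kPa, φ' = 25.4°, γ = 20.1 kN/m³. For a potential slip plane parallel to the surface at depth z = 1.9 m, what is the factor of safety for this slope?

FS = 1.78

For an infinite slope with a slip plane parallel to the surface (no pore pressure): FS = [c' + γz cos²β tanφ'] / [γz sinβ cosβ].
γz = 20.1·1.9 = 38.19 kN/m²
Numerator = 20.9 + 38.19·cos²36.7°·tan25.4° = 20.9 + 38.19·0.6428·0.4748 = 32.557 kPa
Denominator = 38.19·sin36.7°·cos36.7° = 38.19·0.5976·0.8018 = 18.299 kPa
FS = 32.557 / 18.299 = 1.779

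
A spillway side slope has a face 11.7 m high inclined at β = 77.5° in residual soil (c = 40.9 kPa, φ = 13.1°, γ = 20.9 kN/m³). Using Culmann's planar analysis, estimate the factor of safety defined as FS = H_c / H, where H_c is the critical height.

H_c = (4c/γ) · sinβ cosφ / [1 − cos(β − φ)]
    = (4·40.9/20.9) · sin77.5°·cos13.1° / [1 − cos64.4°]
    = 7.828 · 0.9509 / 0.5679 = 13.11 m
FS = H_c / H = 13.11 / 11.7 = 1.120

FS = 1.12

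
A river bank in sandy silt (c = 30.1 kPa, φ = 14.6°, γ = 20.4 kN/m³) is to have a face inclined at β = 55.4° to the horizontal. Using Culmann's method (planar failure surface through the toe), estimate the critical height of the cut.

Culmann's analysis gives the critical failure plane at α_cr = (β + φ)/2 = (55.4 + 14.6)/2 = 35.0°, and the critical height
H_c = (4c/γ) · sinβ cosφ / [1 − cos(β − φ)]
    = (4·30.1/20.4) · sin55.4°·cos14.6° / [1 − cos(40.8°)]
    = 5.902 · 0.8231·0.9677 / [1 − 0.7570]
    = 5.902 · 0.7966 / 0.2430
    = 19.35 m

H_c = 19.35 m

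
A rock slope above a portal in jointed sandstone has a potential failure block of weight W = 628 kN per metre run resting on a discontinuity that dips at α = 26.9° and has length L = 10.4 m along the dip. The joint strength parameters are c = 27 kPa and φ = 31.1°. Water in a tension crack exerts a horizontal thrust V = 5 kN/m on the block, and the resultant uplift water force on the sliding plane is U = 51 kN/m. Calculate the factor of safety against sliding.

FS = 2.03

Resolving the block weight along and normal to the plane and applying the Mohr–Coulomb strength on the joint:
N' = W cosα − U − V sinα = 628·cos26.9° − 51 − 5·sin26.9° = 506.8 kN/m
Driving force T = W sinα + V cosα = 628·sin26.9° + 5·cos26.9° = 288.6 kN/m
Resisting force R = c·L + N'·tanφ = 27·10.4 + 506.8·tan31.1° = 280.8 + 305.7 = 586.5 kN/m
FS = R / T = 586.5 / 288.6 = 2.032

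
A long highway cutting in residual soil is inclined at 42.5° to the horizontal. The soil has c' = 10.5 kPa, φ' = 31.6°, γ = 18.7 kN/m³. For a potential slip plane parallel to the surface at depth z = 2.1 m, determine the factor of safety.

FS = 1.21

For an infinite slope with a slip plane parallel to the surface (no pore pressure): FS = [c' + γz cos²β tanφ'] / [γz sinβ cosβ].
γz = 18.7·2.1 = 39.27 kN/m²
Numerator = 10.5 + 39.27·cos²42.5°·tan31.6° = 10.5 + 39.27·0.5436·0.6152 = 23.632 kPa
Denominator = 39.27·sin42.5°·cos42.5° = 39.27·0.6756·0.7373 = 19.560 kPa
FS = 23.632 / 19.560 = 1.208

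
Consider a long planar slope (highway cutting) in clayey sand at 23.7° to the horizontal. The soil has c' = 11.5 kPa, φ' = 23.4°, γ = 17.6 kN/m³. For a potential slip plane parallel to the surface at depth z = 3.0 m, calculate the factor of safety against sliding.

FS = 1.58

For an infinite slope with a slip plane parallel to the surface (no pore pressure): FS = [c' + γz cos²β tanφ'] / [γz sinβ cosβ].
γz = 17.6·3.0 = 52.80 kN/m²
Numerator = 11.5 + 52.80·cos²23.7°·tan23.4° = 11.5 + 52.80·0.8384·0.4327 = 30.657 kPa
Denominator = 52.80·sin23.7°·cos23.7° = 52.80·0.4019·0.9157 = 19.433 kPa
FS = 30.657 / 19.433 = 1.578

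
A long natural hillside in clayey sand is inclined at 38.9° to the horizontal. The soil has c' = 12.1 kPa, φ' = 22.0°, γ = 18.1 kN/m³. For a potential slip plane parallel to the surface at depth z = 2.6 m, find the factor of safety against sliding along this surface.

FS = 1.03

For an infinite slope with a slip plane parallel to the surface (no pore pressure): FS = [c' + γz cos²β tanφ'] / [γz sinβ cosβ].
γz = 18.1·2.6 = 47.06 kN/m²
Numerator = 12.1 + 47.06·cos²38.9°·tan22.0° = 12.1 + 47.06·0.6057·0.4040 = 23.616 kPa
Denominator = 47.06·sin38.9°·cos38.9° = 47.06·0.6280·0.7782 = 22.999 kPa
FS = 23.616 / 22.999 = 1.027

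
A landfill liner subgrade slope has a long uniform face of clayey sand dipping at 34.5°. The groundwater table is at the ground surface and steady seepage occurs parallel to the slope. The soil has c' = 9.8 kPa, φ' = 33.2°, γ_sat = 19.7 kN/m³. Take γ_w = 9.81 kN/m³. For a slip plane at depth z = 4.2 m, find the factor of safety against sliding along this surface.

With seepage parallel to the slope and the water table at the surface, the effective normal stress on the slip plane uses the buoyant unit weight γ' = γ_sat − γ_w while the driving shear stress uses γ_sat:
FS = [c' + γ' z cos²β tanφ'] / [γ_sat z sinβ cosβ]
γ' = 19.7 − 9.81 = 9.89 kN/m³
Numerator = 9.8 + 9.89·4.2·cos²34.5°·tan33.2° = 9.8 + 9.89·4.2·0.6792·0.6544 = 28.261 kPa
Denominator = 19.7·4.2·sin34.5°·cos34.5° = 19.7·4.2·0.5664·0.8241 = 38.622 kPa
FS = 28.261 / 38.622 = 0.732

FS = 0.73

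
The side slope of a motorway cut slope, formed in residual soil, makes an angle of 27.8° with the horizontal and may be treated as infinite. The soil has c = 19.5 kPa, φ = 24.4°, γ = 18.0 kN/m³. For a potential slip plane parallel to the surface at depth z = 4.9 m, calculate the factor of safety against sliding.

FS = 1.40

For an infinite slope with a slip plane parallel to the surface (no pore pressure): FS = [c + γz cos²β tanφ] / [γz sinβ cosβ].
γz = 18.0·4.9 = 88.20 kN/m²
Numerator = 19.5 + 88.20·cos²27.8°·tan24.4° = 19.5 + 88.20·0.7825·0.4536 = 50.807 kPa
Denominator = 88.20·sin27.8°·cos27.8° = 88.20·0.4664·0.8846 = 36.388 kPa
FS = 50.807 / 36.388 = 1.396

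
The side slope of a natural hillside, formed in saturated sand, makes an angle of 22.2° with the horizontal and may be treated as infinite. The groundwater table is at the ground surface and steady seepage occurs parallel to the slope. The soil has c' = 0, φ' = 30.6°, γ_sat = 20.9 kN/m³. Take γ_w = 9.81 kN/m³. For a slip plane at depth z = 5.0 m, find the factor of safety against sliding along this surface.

With seepage parallel to the slope and the water table at the surface, the effective normal stress on the slip plane uses the buoyant unit weight γ' = γ_sat − γ_w while the driving shear stress uses γ_sat:
FS = [c' + γ' z cos²β tanφ'] / [γ_sat z sinβ cosβ]
(For c' = 0 this reduces to FS = (γ'/γ_sat)·tanφ'/tanβ.)
γ' = 20.9 − 9.81 = 11.09 kN/m³
Numerator = 0.0 + 11.09·5.0·cos²22.2°·tan30.6° = 0.0 + 11.09·5.0·0.8572·0.5914 = 28.111 kPa
Denominator = 20.9·5.0·sin22.2°·cos22.2° = 20.9·5.0·0.3778·0.9259 = 36.557 kPa
FS = 28.111 / 36.557 = 0.769

FS = 0.77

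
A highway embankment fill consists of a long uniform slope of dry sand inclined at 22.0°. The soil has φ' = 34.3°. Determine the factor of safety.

For a dry cohesionless infinite slope the factor of safety is FS = tanφ' / tanβ.
FS = tan34.3° / tan22.0° = 0.6822 / 0.4040 = 1.688

FS = 1.69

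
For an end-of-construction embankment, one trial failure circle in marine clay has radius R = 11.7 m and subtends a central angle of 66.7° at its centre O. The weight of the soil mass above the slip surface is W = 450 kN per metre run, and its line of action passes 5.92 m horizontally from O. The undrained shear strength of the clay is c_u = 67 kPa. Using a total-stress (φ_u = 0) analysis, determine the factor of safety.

Taking moments about the centre O, the resisting moment is provided by the undrained shear strength acting along the arc:
Arc length L_a = R·θ = 11.7·(66.7°·π/180) = 11.7·1.1641 = 13.62 m
M_R = c_u·L_a·R = 67·13.62·11.7 = 10677.0 kN·m/m
M_D = W·d = 450·5.92 = 2664.0 kN·m/m
FS = M_R / M_D = 10677.0 / 2664.0 = 4.008

FS = 4.01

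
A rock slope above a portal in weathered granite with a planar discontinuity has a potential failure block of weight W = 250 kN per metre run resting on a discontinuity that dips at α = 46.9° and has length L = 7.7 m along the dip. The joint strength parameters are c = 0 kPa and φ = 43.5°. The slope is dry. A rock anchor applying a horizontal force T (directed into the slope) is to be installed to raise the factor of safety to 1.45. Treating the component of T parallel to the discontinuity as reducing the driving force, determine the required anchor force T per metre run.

T = 61 kN/m

Resolving forces along and normal to the sliding plane, with the horizontal anchor force T adding T·sinα to the effective normal force and T·cosα acting up the plane against the driving force:
FS = [cL + (W cosα + T sinα) tanφ] / [W sinα − T cosα]
Without the anchor: N' = 170.8 kN/m, driving T_d = 182.5 kN/m, resisting R = 0·7.7 + 170.8·tan43.5° = 162.1 kN/m, FS = 0.89.
Setting FS = 1.45 and solving for T:
1.45·(182.5 − T cos46.9°) = 162.1 + T sin46.9°·tan43.5°
T·(sin46.9°·tan43.5° + 1.45·cos46.9°) = 1.45·182.5 − 162.1
T·(0.7302·0.9490 + 1.45·0.6833) = 264.7 − 162.1 = 102.6
T·1.6836 = 102.6
T = 60.9 kN/m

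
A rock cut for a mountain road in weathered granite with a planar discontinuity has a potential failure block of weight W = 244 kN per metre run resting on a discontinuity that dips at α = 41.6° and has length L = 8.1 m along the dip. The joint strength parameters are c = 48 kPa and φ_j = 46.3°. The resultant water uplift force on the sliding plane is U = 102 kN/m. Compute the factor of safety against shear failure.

Resolving the block weight along and normal to the plane and applying the Mohr–Coulomb strength on the joint:
N' = W cosα − U = 244·cos41.6° − 102 = 80.5 kN/m
Driving force T = W sinα = 244·sin41.6° = 162.0 kN/m
Resisting force R = c·L + N'·tanφ_j = 48·8.1 + 80.5·tan46.3° = 388.8 + 84.2 = 473.0 kN/m
FS = R / T = 473.0 / 162.0 = 2.920

FS = 2.92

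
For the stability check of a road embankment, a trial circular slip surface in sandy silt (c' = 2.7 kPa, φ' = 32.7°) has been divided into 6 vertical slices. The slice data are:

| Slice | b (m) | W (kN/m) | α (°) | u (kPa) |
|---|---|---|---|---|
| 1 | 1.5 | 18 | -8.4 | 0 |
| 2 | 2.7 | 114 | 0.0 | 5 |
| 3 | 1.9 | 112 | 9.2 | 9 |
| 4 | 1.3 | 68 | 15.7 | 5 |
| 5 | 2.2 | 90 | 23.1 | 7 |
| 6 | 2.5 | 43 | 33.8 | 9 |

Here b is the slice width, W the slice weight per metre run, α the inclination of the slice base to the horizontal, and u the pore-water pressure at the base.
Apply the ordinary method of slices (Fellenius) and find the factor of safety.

FS = 2.76

Ordinary method of slices: FS = Σ[c'·Δl_i + (W_i cosα_i − u_i·Δl_i)·tanφ'] / Σ W_i sinα_i, with Δl_i = b_i / cosα_i.
Slice 1: Δl = 1.5/cos(-8.4°) = 1.516 m; N'_1 = 18·cos(-8.4°) − 0·1.516 = 17.8; c'Δl = 4.09; W sinα = -2.6
Slice 2: Δl = 2.7/cos0.0° = 2.700 m; N'_2 = 114·cos0.0° − 5·2.700 = 100.5; c'Δl = 7.29; W sinα = 0.0
Slice 3: Δl = 1.9/cos9.2° = 1.925 m; N'_3 = 112·cos9.2° − 9·1.925 = 93.2; c'Δl = 5.20; W sinα = 17.9
Slice 4: Δl = 1.3/cos15.7° = 1.350 m; N'_4 = 68·cos15.7° − 5·1.350 = 58.7; c'Δl = 3.65; W sinα = 18.4
Slice 5: Δl = 2.2/cos23.1° = 2.392 m; N'_5 = 90·cos23.1° − 7·2.392 = 66.0; c'Δl = 6.46; W sinα = 35.3
Slice 6: Δl = 2.5/cos33.8° = 3.008 m; N'_6 = 43·cos33.8° − 9·3.008 = 8.7; c'Δl = 8.12; W sinα = 23.9
Σc'Δl = 34.8 kN/m; ΣN' = 345.0 kN/m; ΣW sinα = 92.9 kN/m
Resisting = 34.8 + 345.0·tan32.7° = 34.8 + 221.5 = 256.3 kN/m
FS = 256.3 / 92.9 = 2.758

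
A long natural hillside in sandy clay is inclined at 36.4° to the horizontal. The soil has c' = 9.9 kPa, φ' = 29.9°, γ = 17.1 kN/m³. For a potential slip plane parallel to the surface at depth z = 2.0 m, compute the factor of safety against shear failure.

For an infinite slope with a slip plane parallel to the surface (no pore pressure): FS = [c' + γz cos²β tanφ'] / [γz sinβ cosβ].
γz = 17.1·2.0 = 34.20 kN/m²
Numerator = 9.9 + 34.20·cos²36.4°·tan29.9° = 9.9 + 34.20·0.6479·0.5750 = 22.641 kPa
Denominator = 34.20·sin36.4°·cos36.4° = 34.20·0.5934·0.8049 = 16.335 kPa
FS = 22.641 / 16.335 = 1.386

FS = 1.39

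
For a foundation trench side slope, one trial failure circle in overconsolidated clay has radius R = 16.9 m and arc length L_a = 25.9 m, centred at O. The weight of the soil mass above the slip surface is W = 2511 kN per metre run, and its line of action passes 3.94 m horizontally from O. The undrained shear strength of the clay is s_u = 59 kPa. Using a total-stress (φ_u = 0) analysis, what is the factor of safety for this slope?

FS = 2.61

Taking moments about the centre O, the resisting moment is provided by the undrained shear strength acting along the arc:
M_R = s_u·L_a·R = 59·25.90·16.9 = 25824.9 kN·m/m
M_D = W·d = 2511·3.94 = 9893.3 kN·m/m
FS = M_R / M_D = 25824.9 / 9893.3 = 2.610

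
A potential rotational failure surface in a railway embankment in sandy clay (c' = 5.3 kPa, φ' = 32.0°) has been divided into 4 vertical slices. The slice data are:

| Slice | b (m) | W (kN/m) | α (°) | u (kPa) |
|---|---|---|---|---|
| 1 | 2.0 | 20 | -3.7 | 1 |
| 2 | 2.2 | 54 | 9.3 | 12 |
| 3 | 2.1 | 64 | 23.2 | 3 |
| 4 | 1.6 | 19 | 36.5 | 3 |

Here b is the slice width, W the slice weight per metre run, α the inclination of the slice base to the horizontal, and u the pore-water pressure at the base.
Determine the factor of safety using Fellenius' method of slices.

FS = 2.53

Ordinary method of slices: FS = Σ[c'·Δl_i + (W_i cosα_i − u_i·Δl_i)·tanφ'] / Σ W_i sinα_i, with Δl_i = b_i / cosα_i.
Slice 1: Δl = 2.0/cos(-3.7°) = 2.004 m; N'_1 = 20·cos(-3.7°) − 1·2.004 = 18.0; c'Δl = 10.62; W sinα = -1.3
Slice 2: Δl = 2.2/cos9.3° = 2.229 m; N'_2 = 54·cos9.3° − 12·2.229 = 26.5; c'Δl = 11.82; W sinα = 8.7
Slice 3: Δl = 2.1/cos23.2° = 2.285 m; N'_3 = 64·cos23.2° − 3·2.285 = 52.0; c'Δl = 12.11; W sinα = 25.2
Slice 4: Δl = 1.6/cos36.5° = 1.990 m; N'_4 = 19·cos36.5° − 3·1.990 = 9.3; c'Δl = 10.55; W sinα = 11.3
Σc'Δl = 45.1 kN/m; ΣN' = 105.8 kN/m; ΣW sinα = 43.9 kN/m
Resisting = 45.1 + 105.8·tan32.0° = 45.1 + 66.1 = 111.2 kN/m
FS = 111.2 / 43.9 = 2.530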